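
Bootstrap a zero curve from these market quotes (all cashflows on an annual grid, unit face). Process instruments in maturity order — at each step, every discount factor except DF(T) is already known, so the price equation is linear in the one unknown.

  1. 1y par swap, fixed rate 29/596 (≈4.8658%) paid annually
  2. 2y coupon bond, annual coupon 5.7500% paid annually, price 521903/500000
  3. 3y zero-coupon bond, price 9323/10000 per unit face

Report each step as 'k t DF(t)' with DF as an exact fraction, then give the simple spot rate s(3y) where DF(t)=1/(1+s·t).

1 1 596/625
2 2 1169/1250
3 3 9323/10000
s(3y) = (1/(9323/10000) − 1)/(3) = 677/27969 ≈ 2.4205%

step 1 [1y] swap r/1=29/596: DF=(1 − 29/596·(0))/(1+29/596) = 596/625 ≈ 0.953600
step 2 [2y] bond c/1=23/400: DF=(521903/500000 − 23/400·(0.953600))/(1+23/400) = 1169/1250 ≈ 0.935200
step 3 [3y] zero: DF = P = 9323/10000 ≈ 0.932300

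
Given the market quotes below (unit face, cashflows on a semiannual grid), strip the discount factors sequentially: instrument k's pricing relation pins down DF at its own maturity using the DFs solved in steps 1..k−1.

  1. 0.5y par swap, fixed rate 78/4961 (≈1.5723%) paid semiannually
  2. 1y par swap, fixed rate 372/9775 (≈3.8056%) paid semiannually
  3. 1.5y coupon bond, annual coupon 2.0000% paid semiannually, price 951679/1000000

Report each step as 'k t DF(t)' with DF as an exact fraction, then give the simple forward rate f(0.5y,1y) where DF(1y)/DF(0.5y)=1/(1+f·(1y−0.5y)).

step 1 [0.5y] swap r/2=39/4961: DF=(1 − 39/4961·(0))/(1+39/4961) = 4961/5000 ≈ 0.992200
step 2 [1y] swap r/2=186/9775: DF=(1 − 186/9775·(0.992200))/(1+186/9775) = 2407/2500 ≈ 0.962800
step 3 [1.5y] bond c/2=1/100: DF=(951679/1000000 − 1/100·(0.992200+0.962800))/(1+1/100) = 9229/10000 ≈ 0.922900

1 1/2 4961/5000
2 1 2407/2500
3 3/2 9229/10000
f(0.5y,1y) = ((4961/5000)/(2407/2500) − 1)/(1/2) = 147/2407 ≈ 6.1072%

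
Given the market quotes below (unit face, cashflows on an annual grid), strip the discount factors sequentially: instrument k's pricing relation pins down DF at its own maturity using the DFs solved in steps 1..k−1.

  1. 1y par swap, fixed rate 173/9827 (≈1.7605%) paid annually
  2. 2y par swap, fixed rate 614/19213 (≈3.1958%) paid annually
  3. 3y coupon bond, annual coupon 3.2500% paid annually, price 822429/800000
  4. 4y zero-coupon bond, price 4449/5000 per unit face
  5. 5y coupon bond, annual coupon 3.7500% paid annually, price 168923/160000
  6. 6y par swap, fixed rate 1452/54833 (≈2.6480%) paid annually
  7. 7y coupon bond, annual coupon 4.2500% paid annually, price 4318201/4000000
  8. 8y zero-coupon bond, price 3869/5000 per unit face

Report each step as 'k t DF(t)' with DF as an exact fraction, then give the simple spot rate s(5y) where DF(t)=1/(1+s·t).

step 1 [1y] swap r/1=173/9827: DF=(1 − 173/9827·(0))/(1+173/9827) = 9827/10000 ≈ 0.982700
step 2 [2y] swap r/1=614/19213: DF=(1 − 614/19213·(0.982700))/(1+614/19213) = 4693/5000 ≈ 0.938600
step 3 [3y] bond c/1=13/400: DF=(822429/800000 − 13/400·(0.982700+0.938600))/(1+13/400) = 1169/1250 ≈ 0.935200
step 4 [4y] zero: DF = P = 4449/5000 ≈ 0.889800
step 5 [5y] bond c/1=3/80: DF=(168923/160000 − 3/80·(0.982700+0.938600+0.935200+0.889800))/(1+3/80) = 4411/5000 ≈ 0.882200
step 6 [6y] swap r/1=1452/54833: DF=(1 − 1452/54833·(0.982700+0.938600+0.935200+0.889800+0.882200))/(1+1452/54833) = 2137/2500 ≈ 0.854800
step 7 [7y] bond c/1=17/400: DF=(4318201/4000000 − 17/400·(0.982700+0.938600+0.935200+0.889800+0.882200+0.854800))/(1+17/400) = 203/250 ≈ 0.812000
step 8 [8y] zero: DF = P = 3869/5000 ≈ 0.773800

1 1 9827/10000
2 2 4693/5000
3 3 1169/1250
4 4 4449/5000
5 5 4411/5000
6 6 2137/2500
7 7 203/250
8 8 3869/5000
s(5y) = (1/(4411/5000) − 1)/(5) = 589/22055 ≈ 2.6706%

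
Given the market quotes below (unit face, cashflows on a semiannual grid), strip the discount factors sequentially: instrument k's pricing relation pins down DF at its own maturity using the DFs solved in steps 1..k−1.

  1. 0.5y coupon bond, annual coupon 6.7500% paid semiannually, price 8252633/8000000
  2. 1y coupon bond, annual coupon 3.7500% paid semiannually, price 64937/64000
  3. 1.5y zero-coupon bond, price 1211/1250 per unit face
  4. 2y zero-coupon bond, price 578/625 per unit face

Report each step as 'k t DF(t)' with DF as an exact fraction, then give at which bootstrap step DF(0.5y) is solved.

1 1/2 9979/10000
2 1 611/625
3 3/2 1211/1250
4 2 578/625
DF(0.5y) is solved at step 1

step 1 [0.5y] bond c/2=27/800: DF=(8252633/8000000 − 27/800·(0))/(1+27/800) = 9979/10000 ≈ 0.997900
step 2 [1y] bond c/2=3/160: DF=(64937/64000 − 3/160·(0.997900))/(1+3/160) = 611/625 ≈ 0.977600
step 3 [1.5y] zero: DF = P = 1211/1250 ≈ 0.968800
step 4 [2y] zero: DF = P = 578/625 ≈ 0.924800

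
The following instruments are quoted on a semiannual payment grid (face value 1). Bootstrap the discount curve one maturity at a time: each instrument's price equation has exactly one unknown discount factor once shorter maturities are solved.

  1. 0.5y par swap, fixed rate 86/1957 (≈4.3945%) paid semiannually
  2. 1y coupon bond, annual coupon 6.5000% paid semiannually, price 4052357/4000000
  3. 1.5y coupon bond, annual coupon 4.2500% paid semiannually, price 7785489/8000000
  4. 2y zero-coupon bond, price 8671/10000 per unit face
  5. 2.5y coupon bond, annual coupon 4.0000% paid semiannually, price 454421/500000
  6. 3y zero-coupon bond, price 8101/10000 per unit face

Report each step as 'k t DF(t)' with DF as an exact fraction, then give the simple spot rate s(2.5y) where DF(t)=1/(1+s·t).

step 1 [0.5y] swap r/2=43/1957: DF=(1 − 43/1957·(0))/(1+43/1957) = 1957/2000 ≈ 0.978500
step 2 [1y] bond c/2=13/400: DF=(4052357/4000000 − 13/400·(0.978500))/(1+13/400) = 594/625 ≈ 0.950400
step 3 [1.5y] bond c/2=17/800: DF=(7785489/8000000 − 17/800·(0.978500+0.950400))/(1+17/800) = 1141/1250 ≈ 0.912800
step 4 [2y] zero: DF = P = 8671/10000 ≈ 0.867100
step 5 [2.5y] bond c/2=1/50: DF=(454421/500000 − 1/50·(0.978500+0.950400+0.912800+0.867100))/(1+1/50) = 8183/10000 ≈ 0.818300
step 6 [3y] zero: DF = P = 8101/10000 ≈ 0.810100

1 1/2 1957/2000
2 1 594/625
3 3/2 1141/1250
4 2 8671/10000
5 5/2 8183/10000
6 3 8101/10000
s(2.5y) = (1/(8183/10000) − 1)/(5/2) = 3634/40915 ≈ 8.8818%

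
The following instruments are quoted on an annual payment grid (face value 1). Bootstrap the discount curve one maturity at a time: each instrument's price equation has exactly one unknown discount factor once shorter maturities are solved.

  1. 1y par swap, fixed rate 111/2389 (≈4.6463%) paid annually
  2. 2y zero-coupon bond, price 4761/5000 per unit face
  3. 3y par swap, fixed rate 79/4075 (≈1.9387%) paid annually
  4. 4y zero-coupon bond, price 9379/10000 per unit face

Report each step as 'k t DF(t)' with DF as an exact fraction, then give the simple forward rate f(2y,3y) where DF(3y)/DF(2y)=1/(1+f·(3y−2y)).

1 1 2389/2500
2 2 4761/5000
3 3 9447/10000
4 4 9379/10000
f(2y,3y) = ((4761/5000)/(9447/10000) − 1)/(1) = 25/3149 ≈ 0.7939%

step 1 [1y] swap r/1=111/2389: DF=(1 − 111/2389·(0))/(1+111/2389) = 2389/2500 ≈ 0.955600
step 2 [2y] zero: DF = P = 4761/5000 ≈ 0.952200
step 3 [3y] swap r/1=79/4075: DF=(1 − 79/4075·(0.955600+0.952200))/(1+79/4075) = 9447/10000 ≈ 0.944700
step 4 [4y] zero: DF = P = 9379/10000 ≈ 0.937900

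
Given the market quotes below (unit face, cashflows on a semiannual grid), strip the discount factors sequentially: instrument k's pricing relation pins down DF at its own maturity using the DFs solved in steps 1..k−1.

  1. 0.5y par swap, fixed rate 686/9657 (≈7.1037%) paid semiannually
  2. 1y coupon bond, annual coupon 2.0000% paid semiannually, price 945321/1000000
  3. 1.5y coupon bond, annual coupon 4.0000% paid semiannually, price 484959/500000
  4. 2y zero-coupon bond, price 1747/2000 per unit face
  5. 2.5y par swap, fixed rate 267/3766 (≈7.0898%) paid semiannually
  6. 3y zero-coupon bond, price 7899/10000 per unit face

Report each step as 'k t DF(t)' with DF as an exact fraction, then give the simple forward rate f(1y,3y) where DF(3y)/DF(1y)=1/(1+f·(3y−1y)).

step 1 [0.5y] swap r/2=343/9657: DF=(1 − 343/9657·(0))/(1+343/9657) = 9657/10000 ≈ 0.965700
step 2 [1y] bond c/2=1/100: DF=(945321/1000000 − 1/100·(0.965700))/(1+1/100) = 579/625 ≈ 0.926400
step 3 [1.5y] bond c/2=1/50: DF=(484959/500000 − 1/50·(0.965700+0.926400))/(1+1/50) = 4569/5000 ≈ 0.913800
step 4 [2y] zero: DF = P = 1747/2000 ≈ 0.873500
step 5 [2.5y] swap r/2=267/7532: DF=(1 − 267/7532·(0.965700+0.926400+0.913800+0.873500))/(1+267/7532) = 4199/5000 ≈ 0.839800
step 6 [3y] zero: DF = P = 7899/10000 ≈ 0.789900

1 1/2 9657/10000
2 1 579/625
3 3/2 4569/5000
4 2 1747/2000
5 5/2 4199/5000
6 3 7899/10000
f(1y,3y) = ((579/625)/(7899/10000) − 1)/(2) = 455/5266 ≈ 8.6403%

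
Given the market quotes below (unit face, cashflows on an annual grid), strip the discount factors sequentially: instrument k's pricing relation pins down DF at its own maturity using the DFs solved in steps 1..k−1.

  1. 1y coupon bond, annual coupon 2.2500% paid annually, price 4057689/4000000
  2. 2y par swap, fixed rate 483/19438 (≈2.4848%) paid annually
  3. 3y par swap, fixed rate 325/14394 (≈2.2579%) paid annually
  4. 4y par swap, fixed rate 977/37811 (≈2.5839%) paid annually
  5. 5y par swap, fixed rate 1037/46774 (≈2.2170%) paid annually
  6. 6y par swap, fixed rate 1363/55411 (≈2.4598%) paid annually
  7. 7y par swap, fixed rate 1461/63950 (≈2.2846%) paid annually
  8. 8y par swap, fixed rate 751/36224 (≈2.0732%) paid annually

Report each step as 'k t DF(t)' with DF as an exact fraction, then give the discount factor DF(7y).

step 1 [1y] bond c/1=9/400: DF=(4057689/4000000 − 9/400·(0))/(1+9/400) = 9921/10000 ≈ 0.992100
step 2 [2y] swap r/1=483/19438: DF=(1 − 483/19438·(0.992100))/(1+483/19438) = 9517/10000 ≈ 0.951700
step 3 [3y] swap r/1=325/14394: DF=(1 − 325/14394·(0.992100+0.951700))/(1+325/14394) = 187/200 ≈ 0.935000
step 4 [4y] swap r/1=977/37811: DF=(1 − 977/37811·(0.992100+0.951700+0.935000))/(1+977/37811) = 9023/10000 ≈ 0.902300
step 5 [5y] swap r/1=1037/46774: DF=(1 − 1037/46774·(0.992100+0.951700+0.935000+0.902300))/(1+1037/46774) = 8963/10000 ≈ 0.896300
step 6 [6y] swap r/1=1363/55411: DF=(1 − 1363/55411·(0.992100+0.951700+0.935000+0.902300+0.896300))/(1+1363/55411) = 8637/10000 ≈ 0.863700
step 7 [7y] swap r/1=1461/63950: DF=(1 − 1461/63950·(0.992100+0.951700+0.935000+0.902300+0.896300+0.863700))/(1+1461/63950) = 8539/10000 ≈ 0.853900
step 8 [8y] swap r/1=751/36224: DF=(1 − 751/36224·(0.992100+0.951700+0.935000+0.902300+0.896300+0.863700+0.853900))/(1+751/36224) = 4249/5000 ≈ 0.849800

1 1 9921/10000
2 2 9517/10000
3 3 187/200
4 4 9023/10000
5 5 8963/10000
6 6 8637/10000
7 7 8539/10000
8 8 4249/5000
DF(7y) = 8539/10000 ≈ 0.853900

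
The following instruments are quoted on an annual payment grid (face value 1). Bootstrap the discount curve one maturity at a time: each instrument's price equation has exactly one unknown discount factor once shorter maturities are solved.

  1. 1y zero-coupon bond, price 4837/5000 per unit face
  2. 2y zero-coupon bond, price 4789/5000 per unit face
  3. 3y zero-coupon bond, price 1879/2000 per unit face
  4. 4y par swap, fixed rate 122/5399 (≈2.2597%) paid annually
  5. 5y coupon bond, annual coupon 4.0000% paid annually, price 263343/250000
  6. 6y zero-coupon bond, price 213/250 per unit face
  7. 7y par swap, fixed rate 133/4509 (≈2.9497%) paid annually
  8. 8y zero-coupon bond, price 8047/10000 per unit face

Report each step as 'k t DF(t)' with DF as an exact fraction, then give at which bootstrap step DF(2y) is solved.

1 1 4837/5000
2 2 4789/5000
3 3 1879/2000
4 4 4573/5000
5 5 347/400
6 6 213/250
7 7 4069/5000
8 8 8047/10000
DF(2y) is solved at step 2

step 1 [1y] zero: DF = P = 4837/5000 ≈ 0.967400
step 2 [2y] zero: DF = P = 4789/5000 ≈ 0.957800
step 3 [3y] zero: DF = P = 1879/2000 ≈ 0.939500
step 4 [4y] swap r/1=122/5399: DF=(1 − 122/5399·(0.967400+0.957800+0.939500))/(1+122/5399) = 4573/5000 ≈ 0.914600
step 5 [5y] bond c/1=1/25: DF=(263343/250000 − 1/25·(0.967400+0.957800+0.939500+0.914600))/(1+1/25) = 347/400 ≈ 0.867500
step 6 [6y] zero: DF = P = 213/250 ≈ 0.852000
step 7 [7y] swap r/1=133/4509: DF=(1 − 133/4509·(0.967400+0.957800+0.939500+0.914600+0.867500+0.852000))/(1+133/4509) = 4069/5000 ≈ 0.813800
step 8 [8y] zero: DF = P = 8047/10000 ≈ 0.804700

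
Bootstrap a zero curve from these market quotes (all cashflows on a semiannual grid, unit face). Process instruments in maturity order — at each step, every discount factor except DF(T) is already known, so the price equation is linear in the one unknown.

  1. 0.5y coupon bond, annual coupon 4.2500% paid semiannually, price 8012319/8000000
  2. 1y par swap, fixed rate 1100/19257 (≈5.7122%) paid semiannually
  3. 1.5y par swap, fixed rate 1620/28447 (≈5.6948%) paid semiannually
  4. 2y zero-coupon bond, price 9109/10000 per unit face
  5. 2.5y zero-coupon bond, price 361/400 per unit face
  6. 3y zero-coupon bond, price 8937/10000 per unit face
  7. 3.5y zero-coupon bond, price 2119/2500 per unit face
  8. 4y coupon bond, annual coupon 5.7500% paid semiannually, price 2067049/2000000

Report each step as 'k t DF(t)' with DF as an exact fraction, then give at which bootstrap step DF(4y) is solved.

step 1 [0.5y] bond c/2=17/800: DF=(8012319/8000000 − 17/800·(0))/(1+17/800) = 9807/10000 ≈ 0.980700
step 2 [1y] swap r/2=550/19257: DF=(1 − 550/19257·(0.980700))/(1+550/19257) = 189/200 ≈ 0.945000
step 3 [1.5y] swap r/2=810/28447: DF=(1 − 810/28447·(0.980700+0.945000))/(1+810/28447) = 919/1000 ≈ 0.919000
step 4 [2y] zero: DF = P = 9109/10000 ≈ 0.910900
step 5 [2.5y] zero: DF = P = 361/400 ≈ 0.902500
step 6 [3y] zero: DF = P = 8937/10000 ≈ 0.893700
step 7 [3.5y] zero: DF = P = 2119/2500 ≈ 0.847600
step 8 [4y] bond c/2=23/800: DF=(2067049/2000000 − 23/800·(0.980700+0.945000+0.919000+0.910900+0.902500+0.893700+0.847600))/(1+23/800) = 4129/5000 ≈ 0.825800

1 1/2 9807/10000
2 1 189/200
3 3/2 919/1000
4 2 9109/10000
5 5/2 361/400
6 3 8937/10000
7 7/2 2119/2500
8 4 4129/5000
DF(4y) is solved at step 8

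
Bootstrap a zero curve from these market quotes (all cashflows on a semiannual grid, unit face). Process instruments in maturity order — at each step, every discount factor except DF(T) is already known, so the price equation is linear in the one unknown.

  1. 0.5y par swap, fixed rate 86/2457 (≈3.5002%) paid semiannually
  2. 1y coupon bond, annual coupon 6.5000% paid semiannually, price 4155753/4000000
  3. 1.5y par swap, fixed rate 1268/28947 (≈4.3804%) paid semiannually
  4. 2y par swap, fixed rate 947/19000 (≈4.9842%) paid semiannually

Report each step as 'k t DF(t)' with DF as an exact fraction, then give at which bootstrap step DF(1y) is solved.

step 1 [0.5y] swap r/2=43/2457: DF=(1 − 43/2457·(0))/(1+43/2457) = 2457/2500 ≈ 0.982800
step 2 [1y] bond c/2=13/400: DF=(4155753/4000000 − 13/400·(0.982800))/(1+13/400) = 9753/10000 ≈ 0.975300
step 3 [1.5y] swap r/2=634/28947: DF=(1 − 634/28947·(0.982800+0.975300))/(1+634/28947) = 4683/5000 ≈ 0.936600
step 4 [2y] swap r/2=947/38000: DF=(1 − 947/38000·(0.982800+0.975300+0.936600))/(1+947/38000) = 9053/10000 ≈ 0.905300

1 1/2 2457/2500
2 1 9753/10000
3 3/2 4683/5000
4 2 9053/10000
DF(1y) is solved at step 2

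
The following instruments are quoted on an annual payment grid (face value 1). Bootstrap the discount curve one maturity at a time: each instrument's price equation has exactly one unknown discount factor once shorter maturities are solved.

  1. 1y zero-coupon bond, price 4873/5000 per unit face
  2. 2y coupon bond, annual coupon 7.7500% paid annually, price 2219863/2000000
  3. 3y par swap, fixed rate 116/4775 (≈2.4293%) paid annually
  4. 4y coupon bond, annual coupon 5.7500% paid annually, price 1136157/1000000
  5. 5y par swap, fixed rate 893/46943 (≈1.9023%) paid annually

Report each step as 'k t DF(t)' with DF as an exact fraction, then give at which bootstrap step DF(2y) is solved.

1 1 4873/5000
2 2 24/25
3 3 1163/1250
4 4 4593/5000
5 5 9107/10000
DF(2y) is solved at step 2

step 1 [1y] zero: DF = P = 4873/5000 ≈ 0.974600
step 2 [2y] bond c/1=31/400: DF=(2219863/2000000 − 31/400·(0.974600))/(1+31/400) = 24/25 ≈ 0.960000
step 3 [3y] swap r/1=116/4775: DF=(1 − 116/4775·(0.974600+0.960000))/(1+116/4775) = 1163/1250 ≈ 0.930400
step 4 [4y] bond c/1=23/400: DF=(1136157/1000000 − 23/400·(0.974600+0.960000+0.930400))/(1+23/400) = 4593/5000 ≈ 0.918600
step 5 [5y] swap r/1=893/46943: DF=(1 − 893/46943·(0.974600+0.960000+0.930400+0.918600))/(1+893/46943) = 9107/10000 ≈ 0.910700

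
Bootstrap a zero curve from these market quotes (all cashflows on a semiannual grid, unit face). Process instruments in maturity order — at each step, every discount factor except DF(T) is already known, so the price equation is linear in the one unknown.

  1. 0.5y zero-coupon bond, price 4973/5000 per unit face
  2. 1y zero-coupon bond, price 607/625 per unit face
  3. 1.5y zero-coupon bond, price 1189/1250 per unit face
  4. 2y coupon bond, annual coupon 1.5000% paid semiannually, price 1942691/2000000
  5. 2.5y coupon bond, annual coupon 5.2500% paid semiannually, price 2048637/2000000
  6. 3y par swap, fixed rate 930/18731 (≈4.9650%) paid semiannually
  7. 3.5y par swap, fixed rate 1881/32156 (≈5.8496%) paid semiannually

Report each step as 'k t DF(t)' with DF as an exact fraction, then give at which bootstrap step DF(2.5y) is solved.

step 1 [0.5y] zero: DF = P = 4973/5000 ≈ 0.994600
step 2 [1y] zero: DF = P = 607/625 ≈ 0.971200
step 3 [1.5y] zero: DF = P = 1189/1250 ≈ 0.951200
step 4 [2y] bond c/2=3/400: DF=(1942691/2000000 − 3/400·(0.994600+0.971200+0.951200))/(1+3/400) = 589/625 ≈ 0.942400
step 5 [2.5y] bond c/2=21/800: DF=(2048637/2000000 − 21/800·(0.994600+0.971200+0.951200+0.942400))/(1+21/800) = 4497/5000 ≈ 0.899400
step 6 [3y] swap r/2=465/18731: DF=(1 − 465/18731·(0.994600+0.971200+0.951200+0.942400+0.899400))/(1+465/18731) = 1721/2000 ≈ 0.860500
step 7 [3.5y] swap r/2=1881/64312: DF=(1 − 1881/64312·(0.994600+0.971200+0.951200+0.942400+0.899400+0.860500))/(1+1881/64312) = 8119/10000 ≈ 0.811900

1 1/2 4973/5000
2 1 607/625
3 3/2 1189/1250
4 2 589/625
5 5/2 4497/5000
6 3 1721/2000
7 7/2 8119/10000
DF(2.5y) is solved at step 5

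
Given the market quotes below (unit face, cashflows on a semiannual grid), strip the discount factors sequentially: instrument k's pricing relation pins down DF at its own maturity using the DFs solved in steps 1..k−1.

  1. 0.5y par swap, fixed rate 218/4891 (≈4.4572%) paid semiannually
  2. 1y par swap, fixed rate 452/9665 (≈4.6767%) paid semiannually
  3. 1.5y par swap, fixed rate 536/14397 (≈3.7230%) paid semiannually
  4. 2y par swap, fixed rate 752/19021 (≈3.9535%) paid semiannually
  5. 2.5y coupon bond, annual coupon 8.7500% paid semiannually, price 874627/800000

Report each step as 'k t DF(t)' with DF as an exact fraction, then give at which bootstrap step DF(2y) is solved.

1 1/2 4891/5000
2 1 2387/2500
3 3/2 1183/1250
4 2 578/625
5 5/2 111/125
DF(2y) is solved at step 4

step 1 [0.5y] swap r/2=109/4891: DF=(1 − 109/4891·(0))/(1+109/4891) = 4891/5000 ≈ 0.978200
step 2 [1y] swap r/2=226/9665: DF=(1 − 226/9665·(0.978200))/(1+226/9665) = 2387/2500 ≈ 0.954800
step 3 [1.5y] swap r/2=268/14397: DF=(1 − 268/14397·(0.978200+0.954800))/(1+268/14397) = 1183/1250 ≈ 0.946400
step 4 [2y] swap r/2=376/19021: DF=(1 − 376/19021·(0.978200+0.954800+0.946400))/(1+376/19021) = 578/625 ≈ 0.924800
step 5 [2.5y] bond c/2=7/160: DF=(874627/800000 − 7/160·(0.978200+0.954800+0.946400+0.924800))/(1+7/160) = 111/125 ≈ 0.888000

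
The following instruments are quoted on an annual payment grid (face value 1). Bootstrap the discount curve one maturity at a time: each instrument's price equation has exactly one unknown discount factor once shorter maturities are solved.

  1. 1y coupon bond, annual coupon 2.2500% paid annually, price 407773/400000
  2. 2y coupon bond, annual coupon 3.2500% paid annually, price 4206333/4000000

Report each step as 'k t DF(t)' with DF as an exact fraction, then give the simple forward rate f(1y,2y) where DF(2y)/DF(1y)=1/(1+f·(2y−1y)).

1 1 997/1000
2 2 9871/10000
f(1y,2y) = ((997/1000)/(9871/10000) − 1)/(1) = 99/9871 ≈ 1.0029%

step 1 [1y] bond c/1=9/400: DF=(407773/400000 − 9/400·(0))/(1+9/400) = 997/1000 ≈ 0.997000
step 2 [2y] bond c/1=13/400: DF=(4206333/4000000 − 13/400·(0.997000))/(1+13/400) = 9871/10000 ≈ 0.987100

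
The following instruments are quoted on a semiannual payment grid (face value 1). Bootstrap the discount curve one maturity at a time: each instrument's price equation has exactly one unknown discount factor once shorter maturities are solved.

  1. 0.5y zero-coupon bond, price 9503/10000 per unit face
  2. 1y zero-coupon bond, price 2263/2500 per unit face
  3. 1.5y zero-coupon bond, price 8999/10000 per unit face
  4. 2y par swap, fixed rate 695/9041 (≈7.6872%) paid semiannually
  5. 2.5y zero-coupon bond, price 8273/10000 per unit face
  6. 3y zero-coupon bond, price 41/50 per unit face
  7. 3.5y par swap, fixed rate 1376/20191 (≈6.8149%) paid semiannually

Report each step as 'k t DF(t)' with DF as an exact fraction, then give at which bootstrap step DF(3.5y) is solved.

step 1 [0.5y] zero: DF = P = 9503/10000 ≈ 0.950300
step 2 [1y] zero: DF = P = 2263/2500 ≈ 0.905200
step 3 [1.5y] zero: DF = P = 8999/10000 ≈ 0.899900
step 4 [2y] swap r/2=695/18082: DF=(1 − 695/18082·(0.950300+0.905200+0.899900))/(1+695/18082) = 861/1000 ≈ 0.861000
step 5 [2.5y] zero: DF = P = 8273/10000 ≈ 0.827300
step 6 [3y] zero: DF = P = 41/50 ≈ 0.820000
step 7 [3.5y] swap r/2=688/20191: DF=(1 − 688/20191·(0.950300+0.905200+0.899900+0.861000+0.827300+0.820000))/(1+688/20191) = 496/625 ≈ 0.793600

1 1/2 9503/10000
2 1 2263/2500
3 3/2 8999/10000
4 2 861/1000
5 5/2 8273/10000
6 3 41/50
7 7/2 496/625
DF(3.5y) is solved at step 7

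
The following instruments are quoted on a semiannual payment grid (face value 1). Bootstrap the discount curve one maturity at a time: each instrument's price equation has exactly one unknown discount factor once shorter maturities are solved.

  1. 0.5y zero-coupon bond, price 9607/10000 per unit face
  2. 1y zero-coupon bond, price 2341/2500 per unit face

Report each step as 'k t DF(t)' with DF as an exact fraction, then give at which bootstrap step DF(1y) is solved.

1 1/2 9607/10000
2 1 2341/2500
DF(1y) is solved at step 2

step 1 [0.5y] zero: DF = P = 9607/10000 ≈ 0.960700
step 2 [1y] zero: DF = P = 2341/2500 ≈ 0.936400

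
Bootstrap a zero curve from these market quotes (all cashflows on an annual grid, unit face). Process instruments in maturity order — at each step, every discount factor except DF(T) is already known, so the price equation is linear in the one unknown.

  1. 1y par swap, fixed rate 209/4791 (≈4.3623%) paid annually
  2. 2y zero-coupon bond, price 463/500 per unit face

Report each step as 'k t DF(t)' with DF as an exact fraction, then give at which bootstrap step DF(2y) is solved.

1 1 4791/5000
2 2 463/500
DF(2y) is solved at step 2

step 1 [1y] swap r/1=209/4791: DF=(1 − 209/4791·(0))/(1+209/4791) = 4791/5000 ≈ 0.958200
step 2 [2y] zero: DF = P = 463/500 ≈ 0.926000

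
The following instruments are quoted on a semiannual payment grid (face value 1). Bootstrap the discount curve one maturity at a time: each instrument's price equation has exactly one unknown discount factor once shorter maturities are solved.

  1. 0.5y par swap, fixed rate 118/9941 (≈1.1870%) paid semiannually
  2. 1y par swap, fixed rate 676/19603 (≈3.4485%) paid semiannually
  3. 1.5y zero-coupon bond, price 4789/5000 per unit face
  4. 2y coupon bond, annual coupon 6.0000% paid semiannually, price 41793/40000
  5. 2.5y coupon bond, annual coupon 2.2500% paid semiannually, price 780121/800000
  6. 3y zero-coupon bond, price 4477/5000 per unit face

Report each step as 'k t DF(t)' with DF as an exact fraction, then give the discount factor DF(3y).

step 1 [0.5y] swap r/2=59/9941: DF=(1 − 59/9941·(0))/(1+59/9941) = 9941/10000 ≈ 0.994100
step 2 [1y] swap r/2=338/19603: DF=(1 − 338/19603·(0.994100))/(1+338/19603) = 4831/5000 ≈ 0.966200
step 3 [1.5y] zero: DF = P = 4789/5000 ≈ 0.957800
step 4 [2y] bond c/2=3/100: DF=(41793/40000 − 3/100·(0.994100+0.966200+0.957800))/(1+3/100) = 4647/5000 ≈ 0.929400
step 5 [2.5y] bond c/2=9/800: DF=(780121/800000 − 9/800·(0.994100+0.966200+0.957800+0.929400))/(1+9/800) = 1843/2000 ≈ 0.921500
step 6 [3y] zero: DF = P = 4477/5000 ≈ 0.895400

1 1/2 9941/10000
2 1 4831/5000
3 3/2 4789/5000
4 2 4647/5000
5 5/2 1843/2000
6 3 4477/5000
DF(3y) = 4477/5000 ≈ 0.895400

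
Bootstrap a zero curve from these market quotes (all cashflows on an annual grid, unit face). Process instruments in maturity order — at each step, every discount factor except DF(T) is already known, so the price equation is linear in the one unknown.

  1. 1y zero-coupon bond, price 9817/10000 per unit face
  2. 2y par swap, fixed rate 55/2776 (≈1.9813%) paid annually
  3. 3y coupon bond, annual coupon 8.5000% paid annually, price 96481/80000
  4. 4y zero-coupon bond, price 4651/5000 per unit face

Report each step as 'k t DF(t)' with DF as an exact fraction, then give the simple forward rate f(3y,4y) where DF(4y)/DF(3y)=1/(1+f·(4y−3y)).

step 1 [1y] zero: DF = P = 9817/10000 ≈ 0.981700
step 2 [2y] swap r/1=55/2776: DF=(1 − 55/2776·(0.981700))/(1+55/2776) = 1923/2000 ≈ 0.961500
step 3 [3y] bond c/1=17/200: DF=(96481/80000 − 17/200·(0.981700+0.961500))/(1+17/200) = 9593/10000 ≈ 0.959300
step 4 [4y] zero: DF = P = 4651/5000 ≈ 0.930200

1 1 9817/10000
2 2 1923/2000
3 3 9593/10000
4 4 4651/5000
f(3y,4y) = ((9593/10000)/(4651/5000) − 1)/(1) = 291/9302 ≈ 3.1284%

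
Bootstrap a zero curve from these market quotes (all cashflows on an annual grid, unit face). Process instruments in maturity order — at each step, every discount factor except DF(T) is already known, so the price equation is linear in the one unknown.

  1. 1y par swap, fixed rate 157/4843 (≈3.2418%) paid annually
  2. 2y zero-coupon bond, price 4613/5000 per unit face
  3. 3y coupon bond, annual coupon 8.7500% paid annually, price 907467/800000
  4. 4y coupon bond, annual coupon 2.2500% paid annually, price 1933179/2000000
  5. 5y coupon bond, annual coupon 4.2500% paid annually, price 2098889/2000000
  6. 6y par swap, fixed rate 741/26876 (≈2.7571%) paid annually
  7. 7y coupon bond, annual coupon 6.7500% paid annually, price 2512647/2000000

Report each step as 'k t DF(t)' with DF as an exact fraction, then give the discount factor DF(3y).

step 1 [1y] swap r/1=157/4843: DF=(1 − 157/4843·(0))/(1+157/4843) = 4843/5000 ≈ 0.968600
step 2 [2y] zero: DF = P = 4613/5000 ≈ 0.922600
step 3 [3y] bond c/1=7/80: DF=(907467/800000 − 7/80·(0.968600+0.922600))/(1+7/80) = 8909/10000 ≈ 0.890900
step 4 [4y] bond c/1=9/400: DF=(1933179/2000000 − 9/400·(0.968600+0.922600+0.890900))/(1+9/400) = 8841/10000 ≈ 0.884100
step 5 [5y] bond c/1=17/400: DF=(2098889/2000000 − 17/400·(0.968600+0.922600+0.890900+0.884100))/(1+17/400) = 2143/2500 ≈ 0.857200
step 6 [6y] swap r/1=741/26876: DF=(1 − 741/26876·(0.968600+0.922600+0.890900+0.884100+0.857200))/(1+741/26876) = 4259/5000 ≈ 0.851800
step 7 [7y] bond c/1=27/400: DF=(2512647/2000000 − 27/400·(0.968600+0.922600+0.890900+0.884100+0.857200+0.851800))/(1+27/400) = 837/1000 ≈ 0.837000

1 1 4843/5000
2 2 4613/5000
3 3 8909/10000
4 4 8841/10000
5 5 2143/2500
6 6 4259/5000
7 7 837/1000
DF(3y) = 8909/10000 ≈ 0.890900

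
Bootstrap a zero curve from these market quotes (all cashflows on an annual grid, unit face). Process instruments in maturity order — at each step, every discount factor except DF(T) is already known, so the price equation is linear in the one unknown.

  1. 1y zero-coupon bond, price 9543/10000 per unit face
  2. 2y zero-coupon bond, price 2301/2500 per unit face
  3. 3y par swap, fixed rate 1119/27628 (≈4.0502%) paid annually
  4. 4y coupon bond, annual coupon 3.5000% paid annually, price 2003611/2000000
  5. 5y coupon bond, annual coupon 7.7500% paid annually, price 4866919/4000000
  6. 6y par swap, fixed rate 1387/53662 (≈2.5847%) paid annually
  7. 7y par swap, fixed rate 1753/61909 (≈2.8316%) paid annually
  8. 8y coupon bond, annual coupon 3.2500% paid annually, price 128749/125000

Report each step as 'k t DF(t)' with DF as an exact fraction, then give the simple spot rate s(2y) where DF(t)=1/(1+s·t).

step 1 [1y] zero: DF = P = 9543/10000 ≈ 0.954300
step 2 [2y] zero: DF = P = 2301/2500 ≈ 0.920400
step 3 [3y] swap r/1=1119/27628: DF=(1 − 1119/27628·(0.954300+0.920400))/(1+1119/27628) = 8881/10000 ≈ 0.888100
step 4 [4y] bond c/1=7/200: DF=(2003611/2000000 − 7/200·(0.954300+0.920400+0.888100))/(1+7/200) = 1749/2000 ≈ 0.874500
step 5 [5y] bond c/1=31/400: DF=(4866919/4000000 − 31/400·(0.954300+0.920400+0.888100+0.874500))/(1+31/400) = 2169/2500 ≈ 0.867600
step 6 [6y] swap r/1=1387/53662: DF=(1 − 1387/53662·(0.954300+0.920400+0.888100+0.874500+0.867600))/(1+1387/53662) = 8613/10000 ≈ 0.861300
step 7 [7y] swap r/1=1753/61909: DF=(1 − 1753/61909·(0.954300+0.920400+0.888100+0.874500+0.867600+0.861300))/(1+1753/61909) = 8247/10000 ≈ 0.824700
step 8 [8y] bond c/1=13/400: DF=(128749/125000 − 13/400·(0.954300+0.920400+0.888100+0.874500+0.867600+0.861300+0.824700))/(1+13/400) = 8027/10000 ≈ 0.802700

1 1 9543/10000
2 2 2301/2500
3 3 8881/10000
4 4 1749/2000
5 5 2169/2500
6 6 8613/10000
7 7 8247/10000
8 8 8027/10000
s(2y) = (1/(2301/2500) − 1)/(2) = 199/4602 ≈ 4.3242%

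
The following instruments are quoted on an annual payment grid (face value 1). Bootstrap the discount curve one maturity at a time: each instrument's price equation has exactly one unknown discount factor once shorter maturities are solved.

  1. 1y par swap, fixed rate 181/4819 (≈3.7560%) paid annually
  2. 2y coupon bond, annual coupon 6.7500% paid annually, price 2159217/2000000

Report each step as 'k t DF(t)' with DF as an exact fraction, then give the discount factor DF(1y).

1 1 4819/5000
2 2 594/625
DF(1y) = 4819/5000 ≈ 0.963800

step 1 [1y] swap r/1=181/4819: DF=(1 − 181/4819·(0))/(1+181/4819) = 4819/5000 ≈ 0.963800
step 2 [2y] bond c/1=27/400: DF=(2159217/2000000 − 27/400·(0.963800))/(1+27/400) = 594/625 ≈ 0.950400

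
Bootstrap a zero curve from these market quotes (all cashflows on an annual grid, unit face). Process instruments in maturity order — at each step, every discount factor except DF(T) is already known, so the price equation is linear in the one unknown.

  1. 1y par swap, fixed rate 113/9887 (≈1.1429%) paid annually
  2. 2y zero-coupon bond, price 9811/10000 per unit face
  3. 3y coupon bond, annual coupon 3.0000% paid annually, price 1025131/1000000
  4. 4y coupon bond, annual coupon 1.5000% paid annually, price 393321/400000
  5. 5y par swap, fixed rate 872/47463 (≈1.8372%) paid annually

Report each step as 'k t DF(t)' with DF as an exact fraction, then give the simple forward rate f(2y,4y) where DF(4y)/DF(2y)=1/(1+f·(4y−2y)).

step 1 [1y] swap r/1=113/9887: DF=(1 − 113/9887·(0))/(1+113/9887) = 9887/10000 ≈ 0.988700
step 2 [2y] zero: DF = P = 9811/10000 ≈ 0.981100
step 3 [3y] bond c/1=3/100: DF=(1025131/1000000 − 3/100·(0.988700+0.981100))/(1+3/100) = 9379/10000 ≈ 0.937900
step 4 [4y] bond c/1=3/200: DF=(393321/400000 − 3/200·(0.988700+0.981100+0.937900))/(1+3/200) = 4629/5000 ≈ 0.925800
step 5 [5y] swap r/1=872/47463: DF=(1 − 872/47463·(0.988700+0.981100+0.937900+0.925800))/(1+872/47463) = 1141/1250 ≈ 0.912800

1 1 9887/10000
2 2 9811/10000
3 3 9379/10000
4 4 4629/5000
5 5 1141/1250
f(2y,4y) = ((9811/10000)/(4629/5000) − 1)/(2) = 553/18516 ≈ 2.9866%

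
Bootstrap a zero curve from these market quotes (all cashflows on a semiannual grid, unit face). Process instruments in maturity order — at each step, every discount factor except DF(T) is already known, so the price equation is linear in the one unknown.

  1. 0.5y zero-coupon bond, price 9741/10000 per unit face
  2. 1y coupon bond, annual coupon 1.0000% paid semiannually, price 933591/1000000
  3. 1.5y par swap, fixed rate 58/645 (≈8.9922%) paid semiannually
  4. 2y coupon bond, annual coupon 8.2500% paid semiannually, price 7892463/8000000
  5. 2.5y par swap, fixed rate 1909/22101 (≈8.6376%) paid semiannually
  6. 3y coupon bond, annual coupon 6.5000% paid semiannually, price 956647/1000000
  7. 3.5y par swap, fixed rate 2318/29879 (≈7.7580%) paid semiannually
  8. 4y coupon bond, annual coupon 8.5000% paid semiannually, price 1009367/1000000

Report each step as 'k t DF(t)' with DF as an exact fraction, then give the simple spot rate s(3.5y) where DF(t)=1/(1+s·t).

step 1 [0.5y] zero: DF = P = 9741/10000 ≈ 0.974100
step 2 [1y] bond c/2=1/200: DF=(933591/1000000 − 1/200·(0.974100))/(1+1/200) = 9241/10000 ≈ 0.924100
step 3 [1.5y] swap r/2=29/645: DF=(1 − 29/645·(0.974100+0.924100))/(1+29/645) = 8753/10000 ≈ 0.875300
step 4 [2y] bond c/2=33/800: DF=(7892463/8000000 − 33/800·(0.974100+0.924100+0.875300))/(1+33/800) = 1047/1250 ≈ 0.837600
step 5 [2.5y] swap r/2=1909/44202: DF=(1 − 1909/44202·(0.974100+0.924100+0.875300+0.837600))/(1+1909/44202) = 8091/10000 ≈ 0.809100
step 6 [3y] bond c/2=13/400: DF=(956647/1000000 − 13/400·(0.974100+0.924100+0.875300+0.837600+0.809100))/(1+13/400) = 3937/5000 ≈ 0.787400
step 7 [3.5y] swap r/2=1159/29879: DF=(1 − 1159/29879·(0.974100+0.924100+0.875300+0.837600+0.809100+0.787400))/(1+1159/29879) = 3841/5000 ≈ 0.768200
step 8 [4y] bond c/2=17/400: DF=(1009367/1000000 − 17/400·(0.974100+0.924100+0.875300+0.837600+0.809100+0.787400+0.768200))/(1+17/400) = 3623/5000 ≈ 0.724600

1 1/2 9741/10000
2 1 9241/10000
3 3/2 8753/10000
4 2 1047/1250
5 5/2 8091/10000
6 3 3937/5000
7 7/2 3841/5000
8 4 3623/5000
s(3.5y) = (1/(3841/5000) − 1)/(7/2) = 2318/26887 ≈ 8.6213%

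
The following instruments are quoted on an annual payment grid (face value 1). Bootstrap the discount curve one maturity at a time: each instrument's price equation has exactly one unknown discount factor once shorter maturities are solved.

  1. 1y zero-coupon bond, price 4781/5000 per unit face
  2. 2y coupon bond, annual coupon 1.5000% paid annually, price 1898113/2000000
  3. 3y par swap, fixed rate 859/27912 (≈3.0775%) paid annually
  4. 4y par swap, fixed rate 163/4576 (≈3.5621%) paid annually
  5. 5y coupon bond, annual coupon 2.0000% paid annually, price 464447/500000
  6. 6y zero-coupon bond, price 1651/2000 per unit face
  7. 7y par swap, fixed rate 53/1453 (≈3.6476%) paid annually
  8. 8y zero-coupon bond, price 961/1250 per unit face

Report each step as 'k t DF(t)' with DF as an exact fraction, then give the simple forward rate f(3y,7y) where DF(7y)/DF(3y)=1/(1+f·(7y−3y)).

step 1 [1y] zero: DF = P = 4781/5000 ≈ 0.956200
step 2 [2y] bond c/1=3/200: DF=(1898113/2000000 − 3/200·(0.956200))/(1+3/200) = 9209/10000 ≈ 0.920900
step 3 [3y] swap r/1=859/27912: DF=(1 − 859/27912·(0.956200+0.920900))/(1+859/27912) = 9141/10000 ≈ 0.914100
step 4 [4y] swap r/1=163/4576: DF=(1 − 163/4576·(0.956200+0.920900+0.914100))/(1+163/4576) = 1087/1250 ≈ 0.869600
step 5 [5y] bond c/1=1/50: DF=(464447/500000 − 1/50·(0.956200+0.920900+0.914100+0.869600))/(1+1/50) = 8389/10000 ≈ 0.838900
step 6 [6y] zero: DF = P = 1651/2000 ≈ 0.825500
step 7 [7y] swap r/1=53/1453: DF=(1 − 53/1453·(0.956200+0.920900+0.914100+0.869600+0.838900+0.825500))/(1+53/1453) = 3887/5000 ≈ 0.777400
step 8 [8y] zero: DF = P = 961/1250 ≈ 0.768800

1 1 4781/5000
2 2 9209/10000
3 3 9141/10000
4 4 1087/1250
5 5 8389/10000
6 6 1651/2000
7 7 3887/5000
8 8 961/1250
f(3y,7y) = ((9141/10000)/(3887/5000) − 1)/(4) = 1367/31096 ≈ 4.3961%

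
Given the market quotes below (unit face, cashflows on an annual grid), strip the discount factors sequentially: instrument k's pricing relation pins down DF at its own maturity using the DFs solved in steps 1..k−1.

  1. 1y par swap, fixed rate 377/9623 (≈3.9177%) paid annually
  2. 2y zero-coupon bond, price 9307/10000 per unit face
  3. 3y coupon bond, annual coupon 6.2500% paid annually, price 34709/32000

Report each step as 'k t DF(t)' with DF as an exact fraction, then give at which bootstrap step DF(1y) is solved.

step 1 [1y] swap r/1=377/9623: DF=(1 − 377/9623·(0))/(1+377/9623) = 9623/10000 ≈ 0.962300
step 2 [2y] zero: DF = P = 9307/10000 ≈ 0.930700
step 3 [3y] bond c/1=1/16: DF=(34709/32000 − 1/16·(0.962300+0.930700))/(1+1/16) = 1819/2000 ≈ 0.909500

1 1 9623/10000
2 2 9307/10000
3 3 1819/2000
DF(1y) is solved at step 1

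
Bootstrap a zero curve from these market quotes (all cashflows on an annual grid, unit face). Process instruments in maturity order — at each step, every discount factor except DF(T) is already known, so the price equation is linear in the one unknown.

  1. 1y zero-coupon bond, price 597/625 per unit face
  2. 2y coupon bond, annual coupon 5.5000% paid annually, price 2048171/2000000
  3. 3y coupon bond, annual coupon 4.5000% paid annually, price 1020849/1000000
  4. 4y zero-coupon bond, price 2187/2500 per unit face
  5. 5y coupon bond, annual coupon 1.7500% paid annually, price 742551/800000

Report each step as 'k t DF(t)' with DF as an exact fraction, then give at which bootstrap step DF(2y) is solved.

1 1 597/625
2 2 9209/10000
3 3 8961/10000
4 4 2187/2500
5 5 1699/2000
DF(2y) is solved at step 2

step 1 [1y] zero: DF = P = 597/625 ≈ 0.955200
step 2 [2y] bond c/1=11/200: DF=(2048171/2000000 − 11/200·(0.955200))/(1+11/200) = 9209/10000 ≈ 0.920900
step 3 [3y] bond c/1=9/200: DF=(1020849/1000000 − 9/200·(0.955200+0.920900))/(1+9/200) = 8961/10000 ≈ 0.896100
step 4 [4y] zero: DF = P = 2187/2500 ≈ 0.874800
step 5 [5y] bond c/1=7/400: DF=(742551/800000 − 7/400·(0.955200+0.920900+0.896100+0.874800))/(1+7/400) = 1699/2000 ≈ 0.849500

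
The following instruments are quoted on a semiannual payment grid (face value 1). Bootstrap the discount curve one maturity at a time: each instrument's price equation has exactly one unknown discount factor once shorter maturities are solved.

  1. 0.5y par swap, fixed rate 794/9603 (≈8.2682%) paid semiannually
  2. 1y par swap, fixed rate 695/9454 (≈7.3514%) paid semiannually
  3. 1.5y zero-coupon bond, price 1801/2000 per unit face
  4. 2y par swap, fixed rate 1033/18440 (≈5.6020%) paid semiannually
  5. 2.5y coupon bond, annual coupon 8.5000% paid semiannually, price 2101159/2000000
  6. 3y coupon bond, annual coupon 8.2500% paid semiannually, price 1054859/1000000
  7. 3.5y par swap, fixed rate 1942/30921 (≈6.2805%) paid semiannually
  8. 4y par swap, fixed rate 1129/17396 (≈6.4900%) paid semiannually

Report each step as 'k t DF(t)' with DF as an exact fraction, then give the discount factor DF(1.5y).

step 1 [0.5y] swap r/2=397/9603: DF=(1 − 397/9603·(0))/(1+397/9603) = 9603/10000 ≈ 0.960300
step 2 [1y] swap r/2=695/18908: DF=(1 − 695/18908·(0.960300))/(1+695/18908) = 1861/2000 ≈ 0.930500
step 3 [1.5y] zero: DF = P = 1801/2000 ≈ 0.900500
step 4 [2y] swap r/2=1033/36880: DF=(1 − 1033/36880·(0.960300+0.930500+0.900500))/(1+1033/36880) = 8967/10000 ≈ 0.896700
step 5 [2.5y] bond c/2=17/400: DF=(2101159/2000000 − 17/400·(0.960300+0.930500+0.900500+0.896700))/(1+17/400) = 4287/5000 ≈ 0.857400
step 6 [3y] bond c/2=33/800: DF=(1054859/1000000 − 33/800·(0.960300+0.930500+0.900500+0.896700+0.857400))/(1+33/800) = 833/1000 ≈ 0.833000
step 7 [3.5y] swap r/2=971/30921: DF=(1 − 971/30921·(0.960300+0.930500+0.900500+0.896700+0.857400+0.833000))/(1+971/30921) = 4029/5000 ≈ 0.805800
step 8 [4y] swap r/2=1129/34792: DF=(1 − 1129/34792·(0.960300+0.930500+0.900500+0.896700+0.857400+0.833000+0.805800))/(1+1129/34792) = 3871/5000 ≈ 0.774200

1 1/2 9603/10000
2 1 1861/2000
3 3/2 1801/2000
4 2 8967/10000
5 5/2 4287/5000
6 3 833/1000
7 7/2 4029/5000
8 4 3871/5000
DF(1.5y) = 1801/2000 ≈ 0.900500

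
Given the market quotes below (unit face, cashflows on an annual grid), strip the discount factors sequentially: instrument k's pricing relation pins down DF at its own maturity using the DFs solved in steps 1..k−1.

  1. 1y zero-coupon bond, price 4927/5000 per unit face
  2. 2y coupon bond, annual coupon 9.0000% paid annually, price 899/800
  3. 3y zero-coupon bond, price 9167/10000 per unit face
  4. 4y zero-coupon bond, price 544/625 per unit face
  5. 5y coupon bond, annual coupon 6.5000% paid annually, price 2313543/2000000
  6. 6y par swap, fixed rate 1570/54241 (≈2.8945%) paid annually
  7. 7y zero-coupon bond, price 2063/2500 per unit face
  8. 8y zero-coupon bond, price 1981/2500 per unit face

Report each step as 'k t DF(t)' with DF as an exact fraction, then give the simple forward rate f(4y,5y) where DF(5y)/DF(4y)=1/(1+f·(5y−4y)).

step 1 [1y] zero: DF = P = 4927/5000 ≈ 0.985400
step 2 [2y] bond c/1=9/100: DF=(899/800 − 9/100·(0.985400))/(1+9/100) = 1187/1250 ≈ 0.949600
step 3 [3y] zero: DF = P = 9167/10000 ≈ 0.916700
step 4 [4y] zero: DF = P = 544/625 ≈ 0.870400
step 5 [5y] bond c/1=13/200: DF=(2313543/2000000 − 13/200·(0.985400+0.949600+0.916700+0.870400))/(1+13/200) = 859/1000 ≈ 0.859000
step 6 [6y] swap r/1=1570/54241: DF=(1 − 1570/54241·(0.985400+0.949600+0.916700+0.870400+0.859000))/(1+1570/54241) = 843/1000 ≈ 0.843000
step 7 [7y] zero: DF = P = 2063/2500 ≈ 0.825200
step 8 [8y] zero: DF = P = 1981/2500 ≈ 0.792400

1 1 4927/5000
2 2 1187/1250
3 3 9167/10000
4 4 544/625
5 5 859/1000
6 6 843/1000
7 7 2063/2500
8 8 1981/2500
f(4y,5y) = ((544/625)/(859/1000) − 1)/(1) = 57/4295 ≈ 1.3271%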